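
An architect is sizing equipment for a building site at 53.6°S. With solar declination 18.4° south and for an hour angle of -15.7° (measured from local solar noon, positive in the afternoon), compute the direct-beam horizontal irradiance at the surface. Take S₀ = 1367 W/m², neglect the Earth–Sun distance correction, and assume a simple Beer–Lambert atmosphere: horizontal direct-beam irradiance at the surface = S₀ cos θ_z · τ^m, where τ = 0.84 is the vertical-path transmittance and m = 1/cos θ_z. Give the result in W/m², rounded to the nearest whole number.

cos θ_z = sin(-53.6°) sin(-18.4°) + cos(-53.6°) cos(-18.4°) cos(-15.70°) = 0.2541 + 0.5421 = 0.7962.
Air mass m = 1/cos θ_z = 1/0.7962 = 1.256; τ^m = 0.84^1.256 = 0.8033.
Surface direct beam = 1367 × 0.7962 × 0.8033 = 874.32 W/m².

874 W/m²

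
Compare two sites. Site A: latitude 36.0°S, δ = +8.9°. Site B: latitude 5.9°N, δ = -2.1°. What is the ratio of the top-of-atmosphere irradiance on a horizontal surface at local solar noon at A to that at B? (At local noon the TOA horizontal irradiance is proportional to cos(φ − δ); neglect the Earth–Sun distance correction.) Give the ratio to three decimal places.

A: cos θ_z = cos(-36.0° − (8.9°)) = 0.7083.
B: cos θ_z = cos(5.9° − (-2.1°)) = 0.9903.
Ratio A/B = 0.7083 / 0.9903 = 0.7152.

0.715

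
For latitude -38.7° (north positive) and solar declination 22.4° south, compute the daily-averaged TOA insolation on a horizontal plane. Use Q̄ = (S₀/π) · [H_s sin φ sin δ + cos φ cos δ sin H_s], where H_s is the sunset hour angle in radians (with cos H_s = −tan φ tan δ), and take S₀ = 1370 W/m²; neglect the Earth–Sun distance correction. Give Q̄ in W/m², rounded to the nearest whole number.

The sunset hour angle satisfies cos H_s = −tan φ tan δ = -0.3302, giving H_s = 109.28°. In radians, H_s = 1.9073.
H_s sin φ sin δ = 1.9073 × -0.6252 × -0.3811 = 0.4544.
cos φ cos δ sin H_s = 0.7804 × 0.9245 × 0.9439 = 0.6810.
Q̄ = (1370/π) × (0.4544 + 0.6810) = 436.08 × 1.1354 = 495.13 W/m².

495 W/m²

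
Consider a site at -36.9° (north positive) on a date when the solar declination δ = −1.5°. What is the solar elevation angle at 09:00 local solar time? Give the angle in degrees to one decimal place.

35.5°

Hour angle H = 15° × (9 − 12) = -45.00°.
cos θ_z = sin φ sin δ + cos φ cos δ cos H = (-0.6004)(-0.0262) + (0.7997)(0.9997)(0.7071) = 0.5810.
θ_z = arccos(0.5810) = 54.48°, so the elevation is 90° − 54.48° = 35.52°.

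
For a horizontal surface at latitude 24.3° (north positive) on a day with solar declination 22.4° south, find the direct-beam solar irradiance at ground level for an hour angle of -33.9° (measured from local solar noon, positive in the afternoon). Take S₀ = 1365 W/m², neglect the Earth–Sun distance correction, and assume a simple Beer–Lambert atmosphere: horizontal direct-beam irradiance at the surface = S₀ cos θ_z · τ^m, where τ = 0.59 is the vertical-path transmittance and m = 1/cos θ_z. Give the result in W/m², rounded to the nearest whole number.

280 W/m²

With φ = 24.3°, δ = -22.4°, H = -33.90°: sin φ sin δ = -0.1568, cos φ cos δ cos H = 0.6994, so cos θ_z = 0.5426.
Air mass m = 1/cos θ_z = 1/0.5426 = 1.843; τ^m = 0.59^1.843 = 0.3782.
Surface direct beam = 1365 × 0.5426 × 0.3782 = 280.11 W/m².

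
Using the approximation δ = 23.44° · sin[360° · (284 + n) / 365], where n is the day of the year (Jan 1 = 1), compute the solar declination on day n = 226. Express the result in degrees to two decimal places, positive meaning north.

360 × (284 + 226) / 365 = 503.014°; sin(503.014°) = 0.6016.
δ = 23.44 × 0.6016 = 14.102° ≈ +14.10°.

+14.10°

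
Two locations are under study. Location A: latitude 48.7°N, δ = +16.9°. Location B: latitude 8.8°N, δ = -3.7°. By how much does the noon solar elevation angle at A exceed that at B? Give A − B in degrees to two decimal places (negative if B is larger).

A: 90° − |48.7 − (16.9)| = 58.20°.
B: 90° − |8.8 − (-3.7)| = 77.50°.
A − B = 58.20 − 77.50 = -19.30°.

-19.30°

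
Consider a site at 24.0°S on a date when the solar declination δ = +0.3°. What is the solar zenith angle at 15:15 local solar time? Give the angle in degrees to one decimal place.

53.1°

Hour angle H = 15° × (15.25 − 12) = 48.75°.
With φ = -24.0°, δ = 0.3°, H = 48.75°: sin φ sin δ = -0.0021, cos φ cos δ cos H = 0.6023, so cos θ_z = 0.6002.
θ_z = arccos(0.6002) = 53.12°.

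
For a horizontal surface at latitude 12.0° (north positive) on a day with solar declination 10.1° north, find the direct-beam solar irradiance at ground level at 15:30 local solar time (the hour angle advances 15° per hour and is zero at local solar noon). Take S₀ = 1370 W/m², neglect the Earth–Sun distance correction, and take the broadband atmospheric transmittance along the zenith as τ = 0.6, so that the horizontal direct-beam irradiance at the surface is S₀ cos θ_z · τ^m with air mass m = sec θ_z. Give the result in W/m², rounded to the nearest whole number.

376 W/m²

Hour angle H = 15° × (15.5 − 12) = 52.50°.
With φ = 12.0°, δ = 10.1°, H = 52.50°: sin φ sin δ = 0.0365, cos φ cos δ cos H = 0.5862, so cos θ_z = 0.6227.
Air mass m = 1/cos θ_z = 1/0.6227 = 1.606; τ^m = 0.6^1.606 = 0.4403.
Surface direct beam = 1370 × 0.6227 × 0.4403 = 375.62 W/m².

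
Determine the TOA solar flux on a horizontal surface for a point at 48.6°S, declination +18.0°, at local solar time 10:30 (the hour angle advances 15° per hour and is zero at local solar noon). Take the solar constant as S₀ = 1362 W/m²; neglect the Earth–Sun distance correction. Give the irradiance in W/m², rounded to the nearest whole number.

Hour angle H = 15° × (10.5 − 12) = -22.50°.
cos θ_z = sin(-48.6°) sin(18.0°) + cos(-48.6°) cos(18.0°) cos(-22.50°) = -0.2318 + 0.5811 = 0.3493.
Top-of-atmosphere irradiance = S₀ cos θ_z = 1362 × 0.3493 = 475.75 W/m².

476 W/m²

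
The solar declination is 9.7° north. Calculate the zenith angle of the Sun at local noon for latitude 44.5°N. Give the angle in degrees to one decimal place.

34.8°

At local solar noon the hour angle is zero, so the zenith angle is |φ − δ| = |44.5° − (9.7°)| = 34.8°.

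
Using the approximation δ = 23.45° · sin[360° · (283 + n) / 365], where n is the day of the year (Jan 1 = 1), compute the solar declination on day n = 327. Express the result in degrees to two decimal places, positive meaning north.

-20.64°

360 × (283 + 327) / 365 = 601.644°; sin(601.644°) = -0.8800.
δ = 23.45 × -0.8800 = -20.636° ≈ -20.64°.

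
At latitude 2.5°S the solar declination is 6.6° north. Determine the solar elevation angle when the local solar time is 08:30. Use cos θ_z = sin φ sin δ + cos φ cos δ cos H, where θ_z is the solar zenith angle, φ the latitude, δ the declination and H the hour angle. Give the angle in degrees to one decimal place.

Hour angle H = 15° × (8.5 − 12) = -52.50°.
cos θ_z = sin(-2.5°) sin(6.6°) + cos(-2.5°) cos(6.6°) cos(-52.50°) = -0.0050 + 0.6042 = 0.5992.
θ_z = arccos(0.5992) = 53.19°, so the elevation is 90° − 53.19° = 36.81°.

36.8°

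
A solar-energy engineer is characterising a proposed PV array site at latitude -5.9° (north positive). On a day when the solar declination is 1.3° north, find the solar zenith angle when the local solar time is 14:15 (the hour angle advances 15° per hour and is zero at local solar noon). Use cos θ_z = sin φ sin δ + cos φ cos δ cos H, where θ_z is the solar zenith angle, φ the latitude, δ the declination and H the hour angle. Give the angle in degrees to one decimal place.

Hour angle H = 15° × (14.25 − 12) = 33.75°.
cos θ_z = sin φ sin δ + cos φ cos δ cos H = (-0.1028)(0.0227) + (0.9947)(0.9997)(0.8315) = 0.8245.
θ_z = arccos(0.8245) = 34.46°.

34.5°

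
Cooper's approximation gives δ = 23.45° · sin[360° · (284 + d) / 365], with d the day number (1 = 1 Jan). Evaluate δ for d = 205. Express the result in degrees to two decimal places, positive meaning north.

+19.82°

360 × (284 + 205) / 365 = 482.301°; sin(482.301°) = 0.8453.
δ = 23.45 × 0.8453 = 19.822° ≈ +19.82°.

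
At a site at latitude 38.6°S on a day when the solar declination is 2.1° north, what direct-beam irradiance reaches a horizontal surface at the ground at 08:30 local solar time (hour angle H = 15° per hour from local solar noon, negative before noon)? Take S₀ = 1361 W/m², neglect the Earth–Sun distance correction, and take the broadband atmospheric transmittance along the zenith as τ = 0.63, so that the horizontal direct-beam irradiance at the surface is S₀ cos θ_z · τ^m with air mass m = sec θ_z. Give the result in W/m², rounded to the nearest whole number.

Hour angle H = 15° × (8.5 − 12) = -52.50°.
cos θ_z = sin φ sin δ + cos φ cos δ cos H = (-0.6239)(0.0366) + (0.7815)(0.9993)(0.6088) = 0.4526.
Air mass m = 1/cos θ_z = 1/0.4526 = 2.209; τ^m = 0.63^2.209 = 0.3604.
Surface direct beam = 1361 × 0.4526 × 0.3604 = 222.00 W/m².

222 W/m²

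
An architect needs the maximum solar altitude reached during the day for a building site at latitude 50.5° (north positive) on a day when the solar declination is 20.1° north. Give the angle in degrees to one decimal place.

59.6°

At local solar noon the hour angle is zero, so the elevation is 90° − |φ − δ| = 90° − |50.5° − (20.1°)| = 90° − 30.4° = 59.6°.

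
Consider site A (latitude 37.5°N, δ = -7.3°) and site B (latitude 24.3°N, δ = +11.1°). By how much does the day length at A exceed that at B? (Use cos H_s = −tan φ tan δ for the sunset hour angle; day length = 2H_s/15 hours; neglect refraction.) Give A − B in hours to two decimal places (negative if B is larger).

-1.43 h

A: H_s = arccos(−tan 37.5° · tan -7.3°) = 84.36°, so 2H_s/15 = 11.2480 h.
B: H_s = arccos(−tan 24.3° · tan 11.1°) = 95.08°, so 2H_s/15 = 12.6773 h.
A − B = 11.2480 − 12.6773 = -1.4293 h.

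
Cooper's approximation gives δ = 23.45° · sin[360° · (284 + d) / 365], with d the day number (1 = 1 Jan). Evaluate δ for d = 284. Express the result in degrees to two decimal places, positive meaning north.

-8.10°

360 × (284 + 284) / 365 = 560.219°; sin(560.219°) = -0.3456.
δ = 23.45 × -0.3456 = -8.104° ≈ -8.10°.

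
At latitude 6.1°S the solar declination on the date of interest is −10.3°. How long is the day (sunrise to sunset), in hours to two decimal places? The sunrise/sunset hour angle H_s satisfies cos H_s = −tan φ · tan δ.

12.15 hours

−tan φ tan δ = −(-0.1069)(-0.1817) = -0.0194; H_s = arccos(-0.0194) = 91.11°.
Day length = 2 H_s / 15° h⁻¹ = 182.22° / 15 = 12.148 h.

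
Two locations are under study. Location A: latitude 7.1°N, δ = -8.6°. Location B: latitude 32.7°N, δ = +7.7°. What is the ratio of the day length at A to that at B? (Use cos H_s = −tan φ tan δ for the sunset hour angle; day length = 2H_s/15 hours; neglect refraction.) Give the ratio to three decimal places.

A: H_s = arccos(−tan 7.1° · tan -8.6°) = 88.92°, so 2H_s/15 = 11.8560 h.
B: H_s = arccos(−tan 32.7° · tan 7.7°) = 94.98°, so 2H_s/15 = 12.6640 h.
Ratio A/B = 11.8560 / 12.6640 = 0.9362.

0.936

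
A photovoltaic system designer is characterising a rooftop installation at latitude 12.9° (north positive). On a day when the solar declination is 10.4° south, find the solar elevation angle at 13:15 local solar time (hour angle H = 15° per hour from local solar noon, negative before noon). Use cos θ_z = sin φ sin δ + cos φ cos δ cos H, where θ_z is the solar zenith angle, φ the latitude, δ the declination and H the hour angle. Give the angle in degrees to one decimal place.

Hour angle H = 15° × (13.25 − 12) = 18.75°.
cos θ_z = sin(12.9°) sin(-10.4°) + cos(12.9°) cos(-10.4°) cos(18.75°) = -0.0403 + 0.9079 = 0.8676.
θ_z = arccos(0.8676) = 29.82°, so the elevation is 90° − 29.82° = 60.18°.

60.2°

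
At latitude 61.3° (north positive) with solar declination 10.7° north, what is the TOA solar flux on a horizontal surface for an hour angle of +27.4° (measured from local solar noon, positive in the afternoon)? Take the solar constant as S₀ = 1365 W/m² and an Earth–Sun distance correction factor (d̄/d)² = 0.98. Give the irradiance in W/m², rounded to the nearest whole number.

778 W/m²

cos θ_z = sin(61.3°) sin(10.7°) + cos(61.3°) cos(10.7°) cos(27.40°) = 0.1629 + 0.4189 = 0.5818.
Top-of-atmosphere irradiance = S₀ (d̄/d)² cos θ_z = 1365 × 0.98 × 0.5818 = 778.27 W/m².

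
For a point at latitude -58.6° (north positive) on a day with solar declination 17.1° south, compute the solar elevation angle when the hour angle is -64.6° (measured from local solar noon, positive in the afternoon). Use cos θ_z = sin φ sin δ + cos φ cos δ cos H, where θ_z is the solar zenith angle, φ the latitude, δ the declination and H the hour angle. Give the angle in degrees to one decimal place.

cos θ_z = sin(-58.6°) sin(-17.1°) + cos(-58.6°) cos(-17.1°) cos(-64.60°) = 0.2510 + 0.2136 = 0.4646.
θ_z = arccos(0.4646) = 62.32°, so the elevation is 90° − 62.32° = 27.68°.

27.7°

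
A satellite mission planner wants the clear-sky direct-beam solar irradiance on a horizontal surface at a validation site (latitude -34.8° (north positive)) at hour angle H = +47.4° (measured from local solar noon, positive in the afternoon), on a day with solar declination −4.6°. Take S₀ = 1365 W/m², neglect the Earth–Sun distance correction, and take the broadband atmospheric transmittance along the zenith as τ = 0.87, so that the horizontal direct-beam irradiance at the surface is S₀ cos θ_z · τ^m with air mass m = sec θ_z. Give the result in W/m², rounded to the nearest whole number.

cos θ_z = sin φ sin δ + cos φ cos δ cos H = (-0.5707)(-0.0802) + (0.8211)(0.9968)(0.6769) = 0.5998.
Air mass m = 1/cos θ_z = 1/0.5998 = 1.667; τ^m = 0.87^1.667 = 0.7928.
Surface direct beam = 1365 × 0.5998 × 0.7928 = 649.09 W/m².

649 W/m²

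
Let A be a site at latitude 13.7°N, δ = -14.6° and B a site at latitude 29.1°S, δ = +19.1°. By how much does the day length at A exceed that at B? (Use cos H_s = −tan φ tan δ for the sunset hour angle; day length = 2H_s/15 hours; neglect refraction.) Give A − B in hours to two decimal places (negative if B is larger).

+1.00 h

A: H_s = arccos(−tan 13.7° · tan -14.6°) = 86.36°, so 2H_s/15 = 11.5147 h.
B: H_s = arccos(−tan -29.1° · tan 19.1°) = 78.89°, so 2H_s/15 = 10.5187 h.
A − B = 11.5147 − 10.5187 = 0.9960 h.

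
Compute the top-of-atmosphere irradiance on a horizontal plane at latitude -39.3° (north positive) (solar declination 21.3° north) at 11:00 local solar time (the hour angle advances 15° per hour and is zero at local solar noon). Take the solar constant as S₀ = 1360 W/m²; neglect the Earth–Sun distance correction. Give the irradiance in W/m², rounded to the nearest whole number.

Hour angle H = 15° × (11 − 12) = -15.00°.
cos θ_z = sin φ sin δ + cos φ cos δ cos H = (-0.6334)(0.3633) + (0.7738)(0.9317)(0.9659) = 0.4663.
Top-of-atmosphere irradiance = S₀ cos θ_z = 1360 × 0.4663 = 634.17 W/m².

634 W/m²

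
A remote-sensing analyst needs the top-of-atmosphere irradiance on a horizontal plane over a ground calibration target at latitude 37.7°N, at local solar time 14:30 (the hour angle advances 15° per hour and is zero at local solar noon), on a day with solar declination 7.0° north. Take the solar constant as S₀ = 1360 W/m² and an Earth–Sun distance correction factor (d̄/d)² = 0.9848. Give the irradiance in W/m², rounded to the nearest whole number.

Hour angle H = 15° × (14.5 − 12) = 37.50°.
With φ = 37.7°, δ = 7.0°, H = 37.50°: sin φ sin δ = 0.0745, cos φ cos δ cos H = 0.6230, so cos θ_z = 0.6975.
Top-of-atmosphere irradiance = S₀ (d̄/d)² cos θ_z = 1360 × 0.9848 × 0.6975 = 934.18 W/m².

934 W/m²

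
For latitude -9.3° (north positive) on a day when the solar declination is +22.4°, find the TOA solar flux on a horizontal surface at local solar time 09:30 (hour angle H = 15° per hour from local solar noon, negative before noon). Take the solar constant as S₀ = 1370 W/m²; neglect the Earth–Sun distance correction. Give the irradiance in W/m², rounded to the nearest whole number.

Hour angle H = 15° × (9.5 − 12) = -37.50°.
cos θ_z = sin φ sin δ + cos φ cos δ cos H = (-0.1616)(0.3811) + (0.9869)(0.9245)(0.7934) = 0.6623.
Top-of-atmosphere irradiance = S₀ cos θ_z = 1370 × 0.6623 = 907.35 W/m².

907 W/m²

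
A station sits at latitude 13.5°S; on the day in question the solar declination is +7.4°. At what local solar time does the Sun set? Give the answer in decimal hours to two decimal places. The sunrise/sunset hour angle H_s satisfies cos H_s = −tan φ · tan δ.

The sunset hour angle satisfies cos H_s = −tan φ tan δ = 0.0312, giving H_s = 88.21°.
Sunset is at 12 + H_s/15 = 12 + 5.881 = 17.881 h local solar time.

17.88 h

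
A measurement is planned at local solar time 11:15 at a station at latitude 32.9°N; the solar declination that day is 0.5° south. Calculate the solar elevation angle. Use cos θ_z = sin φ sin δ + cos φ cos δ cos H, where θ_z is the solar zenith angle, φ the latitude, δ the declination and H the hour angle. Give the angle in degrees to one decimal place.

Hour angle H = 15° × (11.25 − 12) = -11.25°.
cos θ_z = sin(32.9°) sin(-0.5°) + cos(32.9°) cos(-0.5°) cos(-11.25°) = -0.0047 + 0.8235 = 0.8188.
θ_z = arccos(0.8188) = 35.04°, so the elevation is 90° − 35.04° = 54.96°.

55.0°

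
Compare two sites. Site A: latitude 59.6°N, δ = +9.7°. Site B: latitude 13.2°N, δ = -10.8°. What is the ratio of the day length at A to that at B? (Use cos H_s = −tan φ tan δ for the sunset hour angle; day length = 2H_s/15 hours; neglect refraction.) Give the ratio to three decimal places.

1.223

A: H_s = arccos(−tan 59.6° · tan 9.7°) = 106.94°, so 2H_s/15 = 14.2587 h.
B: H_s = arccos(−tan 13.2° · tan -10.8°) = 87.44°, so 2H_s/15 = 11.6587 h.
Ratio A/B = 14.2587 / 11.6587 = 1.2230.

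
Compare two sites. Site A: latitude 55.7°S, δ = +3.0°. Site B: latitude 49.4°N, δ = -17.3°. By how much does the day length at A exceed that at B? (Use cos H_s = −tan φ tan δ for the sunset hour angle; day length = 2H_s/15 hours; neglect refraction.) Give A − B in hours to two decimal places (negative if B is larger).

A: H_s = arccos(−tan -55.7° · tan 3.0°) = 85.59°, so 2H_s/15 = 11.4120 h.
B: H_s = arccos(−tan 49.4° · tan -17.3°) = 68.69°, so 2H_s/15 = 9.1587 h.
A − B = 11.4120 − 9.1587 = 2.2533 h.

+2.25 h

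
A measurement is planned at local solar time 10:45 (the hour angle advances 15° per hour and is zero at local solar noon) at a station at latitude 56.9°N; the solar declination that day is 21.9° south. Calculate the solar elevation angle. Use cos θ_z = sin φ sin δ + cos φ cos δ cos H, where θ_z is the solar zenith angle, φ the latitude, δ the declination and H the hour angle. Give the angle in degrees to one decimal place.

Hour angle H = 15° × (10.75 − 12) = -18.75°.
With φ = 56.9°, δ = -21.9°, H = -18.75°: sin φ sin δ = -0.3125, cos φ cos δ cos H = 0.4798, so cos θ_z = 0.1673.
θ_z = arccos(0.1673) = 80.37°, so the elevation is 90° − 80.37° = 9.63°.

9.6°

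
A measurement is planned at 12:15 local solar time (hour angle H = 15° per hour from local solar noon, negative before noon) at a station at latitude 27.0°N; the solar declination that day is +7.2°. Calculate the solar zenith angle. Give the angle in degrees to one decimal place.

Hour angle H = 15° × (12.25 − 12) = 3.75°.
With φ = 27.0°, δ = 7.2°, H = 3.75°: sin φ sin δ = 0.0569, cos φ cos δ cos H = 0.8821, so cos θ_z = 0.9390.
θ_z = arccos(0.9390) = 20.12°.

20.1°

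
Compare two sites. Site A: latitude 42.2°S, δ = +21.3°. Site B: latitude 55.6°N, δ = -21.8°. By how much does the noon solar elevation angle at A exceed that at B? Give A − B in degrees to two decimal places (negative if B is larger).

+13.90°

A: 90° − |-42.2 − (21.3)| = 26.50°.
B: 90° − |55.6 − (-21.8)| = 12.60°.
A − B = 26.50 − 12.60 = 13.90°.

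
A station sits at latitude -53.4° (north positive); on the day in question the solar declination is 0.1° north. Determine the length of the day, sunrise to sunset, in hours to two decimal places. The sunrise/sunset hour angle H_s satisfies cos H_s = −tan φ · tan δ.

11.98 hours

The sunset hour angle satisfies cos H_s = −tan φ tan δ = 0.0024, giving H_s = 89.86°.
Day length = 2 H_s / 15° h⁻¹ = 179.72° / 15 = 11.981 h.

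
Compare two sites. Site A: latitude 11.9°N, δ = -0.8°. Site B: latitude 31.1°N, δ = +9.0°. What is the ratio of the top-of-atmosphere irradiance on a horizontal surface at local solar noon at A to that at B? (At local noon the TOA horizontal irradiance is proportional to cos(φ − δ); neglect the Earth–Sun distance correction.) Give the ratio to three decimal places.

A: cos θ_z = cos(11.9° − (-0.8°)) = 0.9755.
B: cos θ_z = cos(31.1° − (9.0°)) = 0.9265.
Ratio A/B = 0.9755 / 0.9265 = 1.0529.

1.053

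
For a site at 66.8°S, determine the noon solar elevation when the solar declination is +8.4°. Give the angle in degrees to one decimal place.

14.8°

At local solar noon the hour angle is zero, so the elevation is 90° − |φ − δ| = 90° − |-66.8° − (8.4°)| = 90° − 75.2° = 14.8°.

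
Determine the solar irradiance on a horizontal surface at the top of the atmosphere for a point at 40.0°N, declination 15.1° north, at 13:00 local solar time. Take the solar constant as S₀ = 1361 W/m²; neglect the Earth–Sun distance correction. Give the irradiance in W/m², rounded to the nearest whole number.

1200 W/m²

Hour angle H = 15° × (13 − 12) = 15.00°.
cos θ_z = sin(40.0°) sin(15.1°) + cos(40.0°) cos(15.1°) cos(15.00°) = 0.1674 + 0.7144 = 0.8818.
Top-of-atmosphere irradiance = S₀ cos θ_z = 1361 × 0.8818 = 1200.13 W/m².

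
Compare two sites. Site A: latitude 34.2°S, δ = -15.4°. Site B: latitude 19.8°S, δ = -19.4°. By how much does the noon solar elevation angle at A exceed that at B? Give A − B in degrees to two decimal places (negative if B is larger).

A: 90° − |-34.2 − (-15.4)| = 71.20°.
B: 90° − |-19.8 − (-19.4)| = 89.60°.
A − B = 71.20 − 89.60 = -18.40°.

-18.40°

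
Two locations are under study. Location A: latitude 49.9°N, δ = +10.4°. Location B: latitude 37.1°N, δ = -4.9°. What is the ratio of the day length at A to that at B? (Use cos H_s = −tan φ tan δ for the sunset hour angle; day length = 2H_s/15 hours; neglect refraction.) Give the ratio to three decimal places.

1.189

A: H_s = arccos(−tan 49.9° · tan 10.4°) = 102.59°, so 2H_s/15 = 13.6787 h.
B: H_s = arccos(−tan 37.1° · tan -4.9°) = 86.28°, so 2H_s/15 = 11.5040 h.
Ratio A/B = 13.6787 / 11.5040 = 1.1890.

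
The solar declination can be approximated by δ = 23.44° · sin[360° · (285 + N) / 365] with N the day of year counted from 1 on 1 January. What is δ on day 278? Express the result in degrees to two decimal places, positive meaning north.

-6.18°

360 × (285 + 278) / 365 = 555.288°; sin(555.288°) = -0.2637.
δ = 23.44 × -0.2637 = -6.181° ≈ -6.18°.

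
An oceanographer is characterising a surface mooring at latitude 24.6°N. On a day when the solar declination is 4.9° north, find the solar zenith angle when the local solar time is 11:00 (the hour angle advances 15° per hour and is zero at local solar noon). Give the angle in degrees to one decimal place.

Hour angle H = 15° × (11 − 12) = -15.00°.
With φ = 24.6°, δ = 4.9°, H = -15.00°: sin φ sin δ = 0.0356, cos φ cos δ cos H = 0.8750, so cos θ_z = 0.9106.
θ_z = arccos(0.9106) = 24.41°.

24.4°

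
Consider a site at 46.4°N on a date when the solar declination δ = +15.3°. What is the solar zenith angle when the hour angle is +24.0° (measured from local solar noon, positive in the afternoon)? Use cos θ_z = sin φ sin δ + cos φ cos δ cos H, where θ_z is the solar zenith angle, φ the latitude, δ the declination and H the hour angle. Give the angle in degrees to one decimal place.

37.0°

cos θ_z = sin φ sin δ + cos φ cos δ cos H = (0.7242)(0.2639) + (0.6896)(0.9646)(0.9135) = 0.7988.
θ_z = arccos(0.7988) = 36.98°.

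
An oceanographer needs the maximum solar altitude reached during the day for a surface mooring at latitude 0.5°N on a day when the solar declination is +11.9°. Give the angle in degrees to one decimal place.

78.6°

At local solar noon the hour angle is zero, so the elevation is 90° − |φ − δ| = 90° − |0.5° − (11.9°)| = 90° − 11.4° = 78.6°.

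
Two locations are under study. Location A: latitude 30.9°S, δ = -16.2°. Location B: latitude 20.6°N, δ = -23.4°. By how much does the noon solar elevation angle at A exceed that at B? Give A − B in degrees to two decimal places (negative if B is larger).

A: 90° − |-30.9 − (-16.2)| = 75.30°.
B: 90° − |20.6 − (-23.4)| = 46.00°.
A − B = 75.30 − 46.00 = 29.30°.

+29.30°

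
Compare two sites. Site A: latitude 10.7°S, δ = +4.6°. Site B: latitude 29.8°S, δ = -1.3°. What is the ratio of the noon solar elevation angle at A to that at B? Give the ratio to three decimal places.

1.215

A: 90° − |-10.7 − (4.6)| = 74.70°.
B: 90° − |-29.8 − (-1.3)| = 61.50°.
Ratio A/B = 74.7000 / 61.5000 = 1.2146.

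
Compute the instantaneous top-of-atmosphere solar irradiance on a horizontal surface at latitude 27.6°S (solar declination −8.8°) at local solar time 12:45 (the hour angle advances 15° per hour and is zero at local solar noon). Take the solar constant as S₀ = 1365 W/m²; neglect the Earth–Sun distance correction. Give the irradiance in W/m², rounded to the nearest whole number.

Hour angle H = 15° × (12.75 − 12) = 11.25°.
cos θ_z = sin φ sin δ + cos φ cos δ cos H = (-0.4633)(-0.1530) + (0.8862)(0.9882)(0.9808) = 0.9298.
Top-of-atmosphere irradiance = S₀ cos θ_z = 1365 × 0.9298 = 1269.18 W/m².

1269 W/m²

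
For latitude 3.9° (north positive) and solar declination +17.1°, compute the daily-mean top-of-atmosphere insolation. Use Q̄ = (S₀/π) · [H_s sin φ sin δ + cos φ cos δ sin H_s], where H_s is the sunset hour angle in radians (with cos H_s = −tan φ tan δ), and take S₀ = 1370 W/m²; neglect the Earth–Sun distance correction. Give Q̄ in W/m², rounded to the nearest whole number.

430 W/m²

The sunset hour angle satisfies cos H_s = −tan φ tan δ = -0.0210, giving H_s = 91.20°. In radians, H_s = 1.5917.
H_s sin φ sin δ = 1.5917 × 0.0680 × 0.2940 = 0.0318.
cos φ cos δ sin H_s = 0.9977 × 0.9558 × 0.9998 = 0.9534.
Q̄ = (1370/π) × (0.0318 + 0.9534) = 436.08 × 0.9852 = 429.63 W/m².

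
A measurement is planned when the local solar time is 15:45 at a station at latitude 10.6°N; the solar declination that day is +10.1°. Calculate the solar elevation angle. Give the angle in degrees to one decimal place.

34.7°

Hour angle H = 15° × (15.75 − 12) = 56.25°.
With φ = 10.6°, δ = 10.1°, H = 56.25°: sin φ sin δ = 0.0323, cos φ cos δ cos H = 0.5376, so cos θ_z = 0.5699.
θ_z = arccos(0.5699) = 55.26°, so the elevation is 90° − 55.26° = 34.74°.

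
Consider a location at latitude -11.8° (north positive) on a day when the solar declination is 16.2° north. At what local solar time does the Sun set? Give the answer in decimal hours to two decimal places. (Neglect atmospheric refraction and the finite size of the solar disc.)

−tan φ tan δ = −(-0.2089)(0.2905) = 0.0607; H_s = arccos(0.0607) = 86.52°.
Sunset is at 12 + H_s/15 = 12 + 5.768 = 17.768 h local solar time.

17.77 h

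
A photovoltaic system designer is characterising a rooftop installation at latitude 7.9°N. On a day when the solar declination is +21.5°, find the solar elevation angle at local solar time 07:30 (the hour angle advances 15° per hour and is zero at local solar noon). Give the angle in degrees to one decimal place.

23.8°

Hour angle H = 15° × (7.5 − 12) = -67.50°.
With φ = 7.9°, δ = 21.5°, H = -67.50°: sin φ sin δ = 0.0504, cos φ cos δ cos H = 0.3527, so cos θ_z = 0.4031.
θ_z = arccos(0.4031) = 66.23°, so the elevation is 90° − 66.23° = 23.77°.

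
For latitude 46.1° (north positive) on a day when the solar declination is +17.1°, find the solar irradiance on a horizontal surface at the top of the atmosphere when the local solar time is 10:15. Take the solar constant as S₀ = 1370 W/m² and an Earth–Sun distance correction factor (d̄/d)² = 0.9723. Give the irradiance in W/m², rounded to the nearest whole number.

Hour angle H = 15° × (10.25 − 12) = -26.25°.
With φ = 46.1°, δ = 17.1°, H = -26.25°: sin φ sin δ = 0.2119, cos φ cos δ cos H = 0.5944, so cos θ_z = 0.8063.
Top-of-atmosphere irradiance = S₀ (d̄/d)² cos θ_z = 1370 × 0.9723 × 0.8063 = 1074.03 W/m².

1074 W/m²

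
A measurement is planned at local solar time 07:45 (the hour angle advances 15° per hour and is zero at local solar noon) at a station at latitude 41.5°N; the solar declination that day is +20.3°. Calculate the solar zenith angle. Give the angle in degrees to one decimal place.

Hour angle H = 15° × (7.75 − 12) = -63.75°.
cos θ_z = sin(41.5°) sin(20.3°) + cos(41.5°) cos(20.3°) cos(-63.75°) = 0.2299 + 0.3107 = 0.5406.
θ_z = arccos(0.5406) = 57.28°.

57.3°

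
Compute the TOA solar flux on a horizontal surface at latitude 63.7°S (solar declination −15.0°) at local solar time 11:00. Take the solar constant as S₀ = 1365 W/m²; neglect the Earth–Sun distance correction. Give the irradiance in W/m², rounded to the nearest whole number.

881 W/m²

Hour angle H = 15° × (11 − 12) = -15.00°.
cos θ_z = sin(-63.7°) sin(-15.0°) + cos(-63.7°) cos(-15.0°) cos(-15.00°) = 0.2320 + 0.4134 = 0.6454.
Top-of-atmosphere irradiance = S₀ cos θ_z = 1365 × 0.6454 = 880.97 W/m².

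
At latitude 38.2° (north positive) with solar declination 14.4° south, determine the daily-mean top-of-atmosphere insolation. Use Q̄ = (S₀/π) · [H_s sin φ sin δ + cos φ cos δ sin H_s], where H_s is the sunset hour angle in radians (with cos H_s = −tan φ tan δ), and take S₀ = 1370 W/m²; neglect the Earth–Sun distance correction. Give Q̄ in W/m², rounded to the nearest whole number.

−tan φ tan δ = −(0.7869)(-0.2568) = 0.2021; H_s = arccos(0.2021) = 78.34°. In radians, H_s = 1.3673.
H_s sin φ sin δ = 1.3673 × 0.6184 × -0.2487 = -0.2103.
cos φ cos δ sin H_s = 0.7859 × 0.9686 × 0.9794 = 0.7455.
Q̄ = (1370/π) × (-0.2103 + 0.7455) = 436.08 × 0.5352 = 233.39 W/m².

233 W/m²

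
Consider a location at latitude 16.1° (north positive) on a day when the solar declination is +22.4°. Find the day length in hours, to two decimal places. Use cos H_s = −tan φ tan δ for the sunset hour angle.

−tan φ tan δ = −(0.2886)(0.4122) = -0.1190; H_s = arccos(-0.1190) = 96.83°.
Day length = 2 H_s / 15° h⁻¹ = 193.66° / 15 = 12.911 h.

12.91 hours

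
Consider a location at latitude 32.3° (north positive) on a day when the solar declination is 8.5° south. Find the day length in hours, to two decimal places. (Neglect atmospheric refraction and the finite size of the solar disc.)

cos H_s = −tan(32.3°) · tan(-8.5°) = 0.0945, so H_s = arccos(0.0945) = 84.58°.
Day length = 2 H_s / 15° h⁻¹ = 169.16° / 15 = 11.277 h.

11.28 hours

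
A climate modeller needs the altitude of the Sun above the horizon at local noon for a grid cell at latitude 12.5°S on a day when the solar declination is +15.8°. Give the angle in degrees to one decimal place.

At local solar noon the hour angle is zero, so the elevation is 90° − |φ − δ| = 90° − |-12.5° − (15.8°)| = 90° − 28.3° = 61.7°.

61.7°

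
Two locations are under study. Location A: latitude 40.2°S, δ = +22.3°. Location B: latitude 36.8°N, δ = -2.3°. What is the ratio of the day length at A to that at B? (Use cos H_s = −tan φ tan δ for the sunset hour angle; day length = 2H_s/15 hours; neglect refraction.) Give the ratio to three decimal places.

0.790

A: H_s = arccos(−tan -40.2° · tan 22.3°) = 69.72°, so 2H_s/15 = 9.2960 h.
B: H_s = arccos(−tan 36.8° · tan -2.3°) = 88.28°, so 2H_s/15 = 11.7707 h.
Ratio A/B = 9.2960 / 11.7707 = 0.7898.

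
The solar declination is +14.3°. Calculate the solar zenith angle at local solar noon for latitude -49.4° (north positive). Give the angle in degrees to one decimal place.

63.7°

At local solar noon the hour angle is zero, so the zenith angle is |φ − δ| = |-49.4° − (14.3°)| = 63.7°.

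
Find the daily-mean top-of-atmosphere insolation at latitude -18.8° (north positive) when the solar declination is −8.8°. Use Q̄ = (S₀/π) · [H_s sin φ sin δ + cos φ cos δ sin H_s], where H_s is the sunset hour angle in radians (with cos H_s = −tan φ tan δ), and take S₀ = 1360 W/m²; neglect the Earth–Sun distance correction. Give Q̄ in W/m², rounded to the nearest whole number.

The sunset hour angle satisfies cos H_s = −tan φ tan δ = -0.0527, giving H_s = 93.02°. In radians, H_s = 1.6235.
H_s sin φ sin δ = 1.6235 × -0.3223 × -0.1530 = 0.0801.
cos φ cos δ sin H_s = 0.9466 × 0.9882 × 0.9986 = 0.9341.
Q̄ = (1360/π) × (0.0801 + 0.9341) = 432.90 × 1.0142 = 439.05 W/m².

439 W/m²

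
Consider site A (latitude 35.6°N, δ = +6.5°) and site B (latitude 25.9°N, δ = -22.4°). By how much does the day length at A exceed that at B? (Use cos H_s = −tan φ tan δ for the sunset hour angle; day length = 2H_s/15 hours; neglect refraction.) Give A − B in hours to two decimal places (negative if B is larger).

+2.16 h

A: H_s = arccos(−tan 35.6° · tan 6.5°) = 94.68°, so 2H_s/15 = 12.6240 h.
B: H_s = arccos(−tan 25.9° · tan -22.4°) = 78.45°, so 2H_s/15 = 10.4600 h.
A − B = 12.6240 − 10.4600 = 2.1640 h.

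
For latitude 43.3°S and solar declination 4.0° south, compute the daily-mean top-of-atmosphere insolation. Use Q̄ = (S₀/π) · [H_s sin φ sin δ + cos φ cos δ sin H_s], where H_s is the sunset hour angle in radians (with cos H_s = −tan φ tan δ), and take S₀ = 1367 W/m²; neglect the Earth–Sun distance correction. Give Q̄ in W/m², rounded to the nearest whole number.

349 W/m²

−tan φ tan δ = −(-0.9424)(-0.0699) = -0.0659; H_s = arccos(-0.0659) = 93.78°. In radians, H_s = 1.6368.
H_s sin φ sin δ = 1.6368 × -0.6858 × -0.0698 = 0.0784.
cos φ cos δ sin H_s = 0.7278 × 0.9976 × 0.9978 = 0.7245.
Q̄ = (1367/π) × (0.0784 + 0.7245) = 435.13 × 0.8029 = 349.37 W/m².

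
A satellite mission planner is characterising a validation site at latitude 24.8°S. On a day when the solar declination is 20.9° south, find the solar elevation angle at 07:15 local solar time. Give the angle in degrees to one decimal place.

25.0°

Hour angle H = 15° × (7.25 − 12) = -71.25°.
cos θ_z = sin(-24.8°) sin(-20.9°) + cos(-24.8°) cos(-20.9°) cos(-71.25°) = 0.1496 + 0.2726 = 0.4222.
θ_z = arccos(0.4222) = 65.03°, so the elevation is 90° − 65.03° = 24.97°.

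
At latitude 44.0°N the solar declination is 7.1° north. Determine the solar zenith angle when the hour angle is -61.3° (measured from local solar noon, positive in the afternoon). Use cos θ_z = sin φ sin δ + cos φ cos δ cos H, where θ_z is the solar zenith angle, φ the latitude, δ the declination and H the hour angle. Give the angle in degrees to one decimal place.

cos θ_z = sin φ sin δ + cos φ cos δ cos H = (0.6947)(0.1236) + (0.7193)(0.9923)(0.4802) = 0.4286.
θ_z = arccos(0.4286) = 64.62°.

64.6°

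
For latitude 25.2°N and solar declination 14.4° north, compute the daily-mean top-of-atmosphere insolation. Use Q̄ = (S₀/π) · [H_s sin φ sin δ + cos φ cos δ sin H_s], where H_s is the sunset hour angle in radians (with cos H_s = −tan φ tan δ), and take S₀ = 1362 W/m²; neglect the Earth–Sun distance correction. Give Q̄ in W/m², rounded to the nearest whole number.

455 W/m²

−tan φ tan δ = −(0.4706)(0.2568) = -0.1209; H_s = arccos(-0.1209) = 96.94°. In radians, H_s = 1.6919.
H_s sin φ sin δ = 1.6919 × 0.4258 × 0.2487 = 0.1792.
cos φ cos δ sin H_s = 0.9048 × 0.9686 × 0.9927 = 0.8700.
Q̄ = (1362/π) × (0.1792 + 0.8700) = 433.54 × 1.0492 = 454.87 W/m².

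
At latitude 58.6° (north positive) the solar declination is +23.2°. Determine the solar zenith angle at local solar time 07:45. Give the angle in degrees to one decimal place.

Hour angle H = 15° × (7.75 − 12) = -63.75°.
cos θ_z = sin φ sin δ + cos φ cos δ cos H = (0.8536)(0.3939) + (0.5210)(0.9191)(0.4423) = 0.5480.
θ_z = arccos(0.5480) = 56.77°.

56.8°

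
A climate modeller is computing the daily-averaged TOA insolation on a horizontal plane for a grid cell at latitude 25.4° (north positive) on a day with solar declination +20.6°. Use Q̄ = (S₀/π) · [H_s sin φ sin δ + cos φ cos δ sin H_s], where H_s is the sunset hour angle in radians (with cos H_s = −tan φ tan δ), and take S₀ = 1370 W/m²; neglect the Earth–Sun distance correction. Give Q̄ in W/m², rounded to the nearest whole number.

478 W/m²

−tan φ tan δ = −(0.4748)(0.3759) = -0.1785; H_s = arccos(-0.1785) = 100.28°. In radians, H_s = 1.7502.
H_s sin φ sin δ = 1.7502 × 0.4289 × 0.3518 = 0.2641.
cos φ cos δ sin H_s = 0.9033 × 0.9361 × 0.9840 = 0.8320.
Q̄ = (1370/π) × (0.2641 + 0.8320) = 436.08 × 1.0961 = 477.99 W/m².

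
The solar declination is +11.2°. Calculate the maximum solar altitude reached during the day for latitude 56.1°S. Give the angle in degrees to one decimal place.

At local solar noon the hour angle is zero, so the elevation is 90° − |φ − δ| = 90° − |-56.1° − (11.2°)| = 90° − 67.3° = 22.7°.

22.7°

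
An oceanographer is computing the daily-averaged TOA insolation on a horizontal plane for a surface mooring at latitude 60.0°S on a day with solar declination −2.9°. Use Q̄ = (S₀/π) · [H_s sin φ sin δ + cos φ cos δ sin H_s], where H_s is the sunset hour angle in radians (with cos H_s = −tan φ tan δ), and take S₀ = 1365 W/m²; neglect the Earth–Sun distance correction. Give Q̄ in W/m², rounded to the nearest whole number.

248 W/m²

−tan φ tan δ = −(-1.7321)(-0.0507) = -0.0878; H_s = arccos(-0.0878) = 95.04°. In radians, H_s = 1.6588.
H_s sin φ sin δ = 1.6588 × -0.8660 × -0.0506 = 0.0727.
cos φ cos δ sin H_s = 0.5000 × 0.9987 × 0.9961 = 0.4974.
Q̄ = (1365/π) × (0.0727 + 0.4974) = 434.49 × 0.5701 = 247.70 W/m².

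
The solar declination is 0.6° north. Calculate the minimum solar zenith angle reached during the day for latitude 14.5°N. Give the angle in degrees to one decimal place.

At local solar noon the hour angle is zero, so the zenith angle is |φ − δ| = |14.5° − (0.6°)| = 13.9°.

13.9°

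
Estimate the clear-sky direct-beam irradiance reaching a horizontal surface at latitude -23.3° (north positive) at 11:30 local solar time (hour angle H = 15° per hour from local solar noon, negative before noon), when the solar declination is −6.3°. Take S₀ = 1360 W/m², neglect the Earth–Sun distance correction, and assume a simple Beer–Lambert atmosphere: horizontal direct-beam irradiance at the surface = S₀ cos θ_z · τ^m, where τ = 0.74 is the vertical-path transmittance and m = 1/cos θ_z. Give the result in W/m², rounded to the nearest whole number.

939 W/m²

Hour angle H = 15° × (11.5 − 12) = -7.50°.
cos θ_z = sin(-23.3°) sin(-6.3°) + cos(-23.3°) cos(-6.3°) cos(-7.50°) = 0.0434 + 0.9051 = 0.9485.
Air mass m = 1/cos θ_z = 1/0.9485 = 1.054; τ^m = 0.74^1.054 = 0.7281.
Surface direct beam = 1360 × 0.9485 × 0.7281 = 939.22 W/m².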